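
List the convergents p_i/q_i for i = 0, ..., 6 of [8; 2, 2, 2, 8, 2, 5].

Using the convergent recurrence p_i = a_i*p_{i-1} + p_{i-2}, q_i = a_i*q_{i-1} + q_{i-2} with p_{-2}=0, p_{-1}=1, q_{-2}=1, q_{-1}=0:
  i=0: a_0=8, p_0 = 8*1 + 0 = 8, q_0 = 8*0 + 1 = 1.
  i=1: a_1=2, p_1 = 2*8 + 1 = 17, q_1 = 2*1 + 0 = 2.
  i=2: a_2=2, p_2 = 2*17 + 8 = 42, q_2 = 2*2 + 1 = 5.
  i=3: a_3=2, p_3 = 2*42 + 17 = 101, q_3 = 2*5 + 2 = 12.
  i=4: a_4=8, p_4 = 8*101 + 42 = 850, q_4 = 8*12 + 5 = 101.
  i=5: a_5=2, p_5 = 2*850 + 101 = 1801, q_5 = 2*101 + 12 = 214.
  i=6: a_6=5, p_6 = 5*1801 + 850 = 9855, q_6 = 5*214 + 101 = 1171.

8/1, 17/2, 42/5, 101/12, 850/101, 1801/214, 9855/1171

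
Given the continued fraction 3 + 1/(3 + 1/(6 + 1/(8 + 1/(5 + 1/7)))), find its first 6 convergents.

3/1, 10/3, 63/19, 514/155, 2633/794, 18945/5713

Using the convergent recurrence p_i = a_i*p_{i-1} + p_{i-2}, q_i = a_i*q_{i-1} + q_{i-2} with p_{-2}=0, p_{-1}=1, q_{-2}=1, q_{-1}=0:
  i=0: a_0=3, p_0 = 3*1 + 0 = 3, q_0 = 3*0 + 1 = 1.
  i=1: a_1=3, p_1 = 3*3 + 1 = 10, q_1 = 3*1 + 0 = 3.
  i=2: a_2=6, p_2 = 6*10 + 3 = 63, q_2 = 6*3 + 1 = 19.
  i=3: a_3=8, p_3 = 8*63 + 10 = 514, q_3 = 8*19 + 3 = 155.
  i=4: a_4=5, p_4 = 5*514 + 63 = 2633, q_4 = 5*155 + 19 = 794.
  i=5: a_5=7, p_5 = 7*2633 + 514 = 18945, q_5 = 7*794 + 155 = 5713.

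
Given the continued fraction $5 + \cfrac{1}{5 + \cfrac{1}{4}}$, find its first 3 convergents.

5/1, 26/5, 109/21

Using the convergent recurrence p_i = a_i*p_{i-1} + p_{i-2}, q_i = a_i*q_{i-1} + q_{i-2} with p_{-2}=0, p_{-1}=1, q_{-2}=1, q_{-1}=0:
  i=0: a_0=5, p_0 = 5*1 + 0 = 5, q_0 = 5*0 + 1 = 1.
  i=1: a_1=5, p_1 = 5*5 + 1 = 26, q_1 = 5*1 + 0 = 5.
  i=2: a_2=4, p_2 = 4*26 + 5 = 109, q_2 = 4*5 + 1 = 21.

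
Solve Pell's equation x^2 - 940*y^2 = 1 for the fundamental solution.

(x, y) = (4231, 138)

First expand sqrt(940) as a continued fraction. With x_i = (sqrt(940) + m_i)/d_i and (m_0, d_0) = (0, 1): a_0 = floor(sqrt(940)) = 30, since 30^2 = 900 <= 940 < 961 = 31^2.
Iterate m_{i+1} = d_i*a_i - m_i, d_{i+1} = (940 - m_{i+1}^2)/d_i, a_{i+1} = floor((a_0 + m_{i+1})/d_{i+1}):
  m_1 = 1*30 - 0 = 30, d_1 = (940 - 30^2)/1 = 40/1 = 40, a_1 = floor((30 + 30)/40) = 1.
  m_2 = 40*1 - 30 = 10, d_2 = (940 - 10^2)/40 = 840/40 = 21, a_2 = floor((30 + 10)/21) = 1.
  m_3 = 21*1 - 10 = 11, d_3 = (940 - 11^2)/21 = 819/21 = 39, a_3 = floor((30 + 11)/39) = 1.
  m_4 = 39*1 - 11 = 28, d_4 = (940 - 28^2)/39 = 156/39 = 4, a_4 = floor((30 + 28)/4) = 14.
  m_5 = 4*14 - 28 = 28, d_5 = (940 - 28^2)/4 = 156/4 = 39, a_5 = floor((30 + 28)/39) = 1.
  m_6 = 39*1 - 28 = 11, d_6 = (940 - 11^2)/39 = 819/39 = 21, a_6 = floor((30 + 11)/21) = 1.
  m_7 = 21*1 - 11 = 10, d_7 = (940 - 10^2)/21 = 840/21 = 40, a_7 = floor((30 + 10)/40) = 1.
  m_8 = 40*1 - 10 = 30, d_8 = (940 - 30^2)/40 = 40/40 = 1, a_8 = floor((30 + 30)/1) = 60.
  m_9 = 1*60 - 30 = 30, d_9 = (940 - 30^2)/1 = 40/1 = 40: (m_9, d_9) = (m_1, d_1) = (30, 40), so from here the quotients repeat a_1, ..., a_8; the period length is 8.
So sqrt(940) = [30; (1, 1, 1, 14, 1, 1, 1, 60)] with period length k = 8.
k is even, so the fundamental solution of x^2 - 940y^2 = 1 is (p_{k-1}, q_{k-1}) = (p_7, q_7); compute convergents through index 7.
Convergents (p_i = a_i*p_{i-1} + p_{i-2}, q_i = a_i*q_{i-1} + q_{i-2} with p_{-2}=0, p_{-1}=1, q_{-2}=1, q_{-1}=0):
  i=0: a_0=30, p_0 = 30*1 + 0 = 30, q_0 = 30*0 + 1 = 1.
  i=1: a_1=1, p_1 = 1*30 + 1 = 31, q_1 = 1*1 + 0 = 1.
  i=2: a_2=1, p_2 = 1*31 + 30 = 61, q_2 = 1*1 + 1 = 2.
  i=3: a_3=1, p_3 = 1*61 + 31 = 92, q_3 = 1*2 + 1 = 3.
  i=4: a_4=14, p_4 = 14*92 + 61 = 1349, q_4 = 14*3 + 2 = 44.
  i=5: a_5=1, p_5 = 1*1349 + 92 = 1441, q_5 = 1*44 + 3 = 47.
  i=6: a_6=1, p_6 = 1*1441 + 1349 = 2790, q_6 = 1*47 + 44 = 91.
  i=7: a_7=1, p_7 = 1*2790 + 1441 = 4231, q_7 = 1*91 + 47 = 138.
Check: 4231^2 - 940*138^2 = 17901361 - 17901360 = 1, so (x, y) = (4231, 138) solves the equation, and by the theorem it is the least positive solution.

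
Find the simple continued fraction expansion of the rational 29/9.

[3; 4, 2]

Run the Euclidean algorithm on 29 and 9; the successive quotients are the partial quotients a_0, a_1, ... (each step inverts the fractional part left over by the previous one):
  29 = 3*9 + 2, so a_0 = 3.
  9 = 4*2 + 1, so a_1 = 4.
  2 = 2*1 + 0, so a_2 = 2.
The remainder reaches 0 after 3 divisions, so the expansion has 3 partial quotients, read off in order.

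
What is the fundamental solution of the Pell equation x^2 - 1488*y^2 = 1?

First expand sqrt(1488) as a continued fraction. With x_i = (sqrt(1488) + m_i)/d_i and (m_0, d_0) = (0, 1): a_0 = floor(sqrt(1488)) = 38, since 38^2 = 1444 <= 1488 < 1521 = 39^2.
Iterate m_{i+1} = d_i*a_i - m_i, d_{i+1} = (1488 - m_{i+1}^2)/d_i, a_{i+1} = floor((a_0 + m_{i+1})/d_{i+1}):
  m_1 = 1*38 - 0 = 38, d_1 = (1488 - 38^2)/1 = 44/1 = 44, a_1 = floor((38 + 38)/44) = 1.
  m_2 = 44*1 - 38 = 6, d_2 = (1488 - 6^2)/44 = 1452/44 = 33, a_2 = floor((38 + 6)/33) = 1.
  m_3 = 33*1 - 6 = 27, d_3 = (1488 - 27^2)/33 = 759/33 = 23, a_3 = floor((38 + 27)/23) = 2.
  m_4 = 23*2 - 27 = 19, d_4 = (1488 - 19^2)/23 = 1127/23 = 49, a_4 = floor((38 + 19)/49) = 1.
  m_5 = 49*1 - 19 = 30, d_5 = (1488 - 30^2)/49 = 588/49 = 12, a_5 = floor((38 + 30)/12) = 5.
  m_6 = 12*5 - 30 = 30, d_6 = (1488 - 30^2)/12 = 588/12 = 49, a_6 = floor((38 + 30)/49) = 1.
  m_7 = 49*1 - 30 = 19, d_7 = (1488 - 19^2)/49 = 1127/49 = 23, a_7 = floor((38 + 19)/23) = 2.
  m_8 = 23*2 - 19 = 27, d_8 = (1488 - 27^2)/23 = 759/23 = 33, a_8 = floor((38 + 27)/33) = 1.
  m_9 = 33*1 - 27 = 6, d_9 = (1488 - 6^2)/33 = 1452/33 = 44, a_9 = floor((38 + 6)/44) = 1.
  m_10 = 44*1 - 6 = 38, d_10 = (1488 - 38^2)/44 = 44/44 = 1, a_10 = floor((38 + 38)/1) = 76.
  m_11 = 1*76 - 38 = 38, d_11 = (1488 - 38^2)/1 = 44/1 = 44: (m_11, d_11) = (m_1, d_1) = (38, 44), so from here the quotients repeat a_1, ..., a_10; the period length is 10.
So sqrt(1488) = [38; (1, 1, 2, 1, 5, 1, 2, 1, 1, 76)] with period length k = 10.
k is even, so the fundamental solution of x^2 - 1488y^2 = 1 is (p_{k-1}, q_{k-1}) = (p_9, q_9); compute convergents through index 9.
Convergents (p_i = a_i*p_{i-1} + p_{i-2}, q_i = a_i*q_{i-1} + q_{i-2} with p_{-2}=0, p_{-1}=1, q_{-2}=1, q_{-1}=0):
  i=0: a_0=38, p_0 = 38*1 + 0 = 38, q_0 = 38*0 + 1 = 1.
  i=1: a_1=1, p_1 = 1*38 + 1 = 39, q_1 = 1*1 + 0 = 1.
  i=2: a_2=1, p_2 = 1*39 + 38 = 77, q_2 = 1*1 + 1 = 2.
  i=3: a_3=2, p_3 = 2*77 + 39 = 193, q_3 = 2*2 + 1 = 5.
  i=4: a_4=1, p_4 = 1*193 + 77 = 270, q_4 = 1*5 + 2 = 7.
  i=5: a_5=5, p_5 = 5*270 + 193 = 1543, q_5 = 5*7 + 5 = 40.
  i=6: a_6=1, p_6 = 1*1543 + 270 = 1813, q_6 = 1*40 + 7 = 47.
  i=7: a_7=2, p_7 = 2*1813 + 1543 = 5169, q_7 = 2*47 + 40 = 134.
  i=8: a_8=1, p_8 = 1*5169 + 1813 = 6982, q_8 = 1*134 + 47 = 181.
  i=9: a_9=1, p_9 = 1*6982 + 5169 = 12151, q_9 = 1*181 + 134 = 315.
Check: 12151^2 - 1488*315^2 = 147646801 - 147646800 = 1, so (x, y) = (12151, 315) solves the equation, and by the theorem it is the least positive solution.

(x, y) = (12151, 315)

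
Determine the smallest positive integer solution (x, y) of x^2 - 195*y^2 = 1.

(x, y) = (14, 1)

First expand sqrt(195) as a continued fraction. With x_i = (sqrt(195) + m_i)/d_i and (m_0, d_0) = (0, 1): a_0 = floor(sqrt(195)) = 13, since 13^2 = 169 <= 195 < 196 = 14^2.
Iterate m_{i+1} = d_i*a_i - m_i, d_{i+1} = (195 - m_{i+1}^2)/d_i, a_{i+1} = floor((a_0 + m_{i+1})/d_{i+1}):
  m_1 = 1*13 - 0 = 13, d_1 = (195 - 13^2)/1 = 26/1 = 26, a_1 = floor((13 + 13)/26) = 1.
  m_2 = 26*1 - 13 = 13, d_2 = (195 - 13^2)/26 = 26/26 = 1, a_2 = floor((13 + 13)/1) = 26.
  m_3 = 1*26 - 13 = 13, d_3 = (195 - 13^2)/1 = 26/1 = 26: (m_3, d_3) = (m_1, d_1) = (13, 26), so from here the quotients repeat a_1, a_2; the period length is 2.
So sqrt(195) = [13; (1, 26)] with period length k = 2.
k is even, so the fundamental solution of x^2 - 195y^2 = 1 is (p_{k-1}, q_{k-1}) = (p_1, q_1); compute convergents through index 1.
Convergents (p_i = a_i*p_{i-1} + p_{i-2}, q_i = a_i*q_{i-1} + q_{i-2} with p_{-2}=0, p_{-1}=1, q_{-2}=1, q_{-1}=0):
  i=0: a_0=13, p_0 = 13*1 + 0 = 13, q_0 = 13*0 + 1 = 1.
  i=1: a_1=1, p_1 = 1*13 + 1 = 14, q_1 = 1*1 + 0 = 1.
Check: 14^2 - 195*1^2 = 196 - 195 = 1, so (x, y) = (14, 1) solves the equation, and by the theorem it is the least positive solution.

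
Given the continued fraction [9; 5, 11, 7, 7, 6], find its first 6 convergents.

9/1, 46/5, 515/56, 3651/397, 26072/2835, 160083/17407

Using the convergent recurrence p_i = a_i*p_{i-1} + p_{i-2}, q_i = a_i*q_{i-1} + q_{i-2} with p_{-2}=0, p_{-1}=1, q_{-2}=1, q_{-1}=0:
  i=0: a_0=9, p_0 = 9*1 + 0 = 9, q_0 = 9*0 + 1 = 1.
  i=1: a_1=5, p_1 = 5*9 + 1 = 46, q_1 = 5*1 + 0 = 5.
  i=2: a_2=11, p_2 = 11*46 + 9 = 515, q_2 = 11*5 + 1 = 56.
  i=3: a_3=7, p_3 = 7*515 + 46 = 3651, q_3 = 7*56 + 5 = 397.
  i=4: a_4=7, p_4 = 7*3651 + 515 = 26072, q_4 = 7*397 + 56 = 2835.
  i=5: a_5=6, p_5 = 6*26072 + 3651 = 160083, q_5 = 6*2835 + 397 = 17407.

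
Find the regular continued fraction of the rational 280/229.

Run the Euclidean algorithm on 280 and 229; the successive quotients are the partial quotients a_0, a_1, ... (each step inverts the fractional part left over by the previous one):
  280 = 1*229 + 51, so a_0 = 1.
  229 = 4*51 + 25, so a_1 = 4.
  51 = 2*25 + 1, so a_2 = 2.
  25 = 25*1 + 0, so a_3 = 25.
The remainder reaches 0 after 4 divisions, so the expansion has 4 partial quotients, read off in order.

[1; 4, 2, 25]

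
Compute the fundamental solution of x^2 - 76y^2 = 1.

(x, y) = (57799, 6630)

First expand sqrt(76) as a continued fraction. With x_i = (sqrt(76) + m_i)/d_i and (m_0, d_0) = (0, 1): a_0 = floor(sqrt(76)) = 8, since 8^2 = 64 <= 76 < 81 = 9^2.
Iterate m_{i+1} = d_i*a_i - m_i, d_{i+1} = (76 - m_{i+1}^2)/d_i, a_{i+1} = floor((a_0 + m_{i+1})/d_{i+1}):
  m_1 = 1*8 - 0 = 8, d_1 = (76 - 8^2)/1 = 12/1 = 12, a_1 = floor((8 + 8)/12) = 1.
  m_2 = 12*1 - 8 = 4, d_2 = (76 - 4^2)/12 = 60/12 = 5, a_2 = floor((8 + 4)/5) = 2.
  m_3 = 5*2 - 4 = 6, d_3 = (76 - 6^2)/5 = 40/5 = 8, a_3 = floor((8 + 6)/8) = 1.
  m_4 = 8*1 - 6 = 2, d_4 = (76 - 2^2)/8 = 72/8 = 9, a_4 = floor((8 + 2)/9) = 1.
  m_5 = 9*1 - 2 = 7, d_5 = (76 - 7^2)/9 = 27/9 = 3, a_5 = floor((8 + 7)/3) = 5.
  m_6 = 3*5 - 7 = 8, d_6 = (76 - 8^2)/3 = 12/3 = 4, a_6 = floor((8 + 8)/4) = 4.
  m_7 = 4*4 - 8 = 8, d_7 = (76 - 8^2)/4 = 12/4 = 3, a_7 = floor((8 + 8)/3) = 5.
  m_8 = 3*5 - 8 = 7, d_8 = (76 - 7^2)/3 = 27/3 = 9, a_8 = floor((8 + 7)/9) = 1.
  m_9 = 9*1 - 7 = 2, d_9 = (76 - 2^2)/9 = 72/9 = 8, a_9 = floor((8 + 2)/8) = 1.
  m_10 = 8*1 - 2 = 6, d_10 = (76 - 6^2)/8 = 40/8 = 5, a_10 = floor((8 + 6)/5) = 2.
  m_11 = 5*2 - 6 = 4, d_11 = (76 - 4^2)/5 = 60/5 = 12, a_11 = floor((8 + 4)/12) = 1.
  m_12 = 12*1 - 4 = 8, d_12 = (76 - 8^2)/12 = 12/12 = 1, a_12 = floor((8 + 8)/1) = 16.
  m_13 = 1*16 - 8 = 8, d_13 = (76 - 8^2)/1 = 12/1 = 12: (m_13, d_13) = (m_1, d_1) = (8, 12), so from here the quotients repeat a_1, ..., a_12; the period length is 12.
So sqrt(76) = [8; (1, 2, 1, 1, 5, 4, 5, 1, 1, 2, 1, 16)] with period length k = 12.
k is even, so the fundamental solution of x^2 - 76y^2 = 1 is (p_{k-1}, q_{k-1}) = (p_11, q_11); compute convergents through index 11.
Convergents (p_i = a_i*p_{i-1} + p_{i-2}, q_i = a_i*q_{i-1} + q_{i-2} with p_{-2}=0, p_{-1}=1, q_{-2}=1, q_{-1}=0):
  i=0: a_0=8, p_0 = 8*1 + 0 = 8, q_0 = 8*0 + 1 = 1.
  i=1: a_1=1, p_1 = 1*8 + 1 = 9, q_1 = 1*1 + 0 = 1.
  i=2: a_2=2, p_2 = 2*9 + 8 = 26, q_2 = 2*1 + 1 = 3.
  i=3: a_3=1, p_3 = 1*26 + 9 = 35, q_3 = 1*3 + 1 = 4.
  i=4: a_4=1, p_4 = 1*35 + 26 = 61, q_4 = 1*4 + 3 = 7.
  i=5: a_5=5, p_5 = 5*61 + 35 = 340, q_5 = 5*7 + 4 = 39.
  i=6: a_6=4, p_6 = 4*340 + 61 = 1421, q_6 = 4*39 + 7 = 163.
  i=7: a_7=5, p_7 = 5*1421 + 340 = 7445, q_7 = 5*163 + 39 = 854.
  i=8: a_8=1, p_8 = 1*7445 + 1421 = 8866, q_8 = 1*854 + 163 = 1017.
  i=9: a_9=1, p_9 = 1*8866 + 7445 = 16311, q_9 = 1*1017 + 854 = 1871.
  i=10: a_10=2, p_10 = 2*16311 + 8866 = 41488, q_10 = 2*1871 + 1017 = 4759.
  i=11: a_11=1, p_11 = 1*41488 + 16311 = 57799, q_11 = 1*4759 + 1871 = 6630.
Check: 57799^2 - 76*6630^2 = 3340724401 - 3340724400 = 1, so (x, y) = (57799, 6630) solves the equation, and by the theorem it is the least positive solution.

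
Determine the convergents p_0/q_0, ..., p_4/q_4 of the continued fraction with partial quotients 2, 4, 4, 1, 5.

2/1, 9/4, 38/17, 47/21, 273/122

Using the convergent recurrence p_i = a_i*p_{i-1} + p_{i-2}, q_i = a_i*q_{i-1} + q_{i-2} with p_{-2}=0, p_{-1}=1, q_{-2}=1, q_{-1}=0:
  i=0: a_0=2, p_0 = 2*1 + 0 = 2, q_0 = 2*0 + 1 = 1.
  i=1: a_1=4, p_1 = 4*2 + 1 = 9, q_1 = 4*1 + 0 = 4.
  i=2: a_2=4, p_2 = 4*9 + 2 = 38, q_2 = 4*4 + 1 = 17.
  i=3: a_3=1, p_3 = 1*38 + 9 = 47, q_3 = 1*17 + 4 = 21.
  i=4: a_4=5, p_4 = 5*47 + 38 = 273, q_4 = 5*21 + 17 = 122.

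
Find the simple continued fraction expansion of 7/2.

[3; 2]

Run the Euclidean algorithm on 7 and 2; the successive quotients are the partial quotients a_0, a_1, ... (each step inverts the fractional part left over by the previous one):
  7 = 3*2 + 1, so a_0 = 3.
  2 = 2*1 + 0, so a_1 = 2.
The remainder reaches 0 after 2 divisions, so the expansion has 2 partial quotients, read off in order.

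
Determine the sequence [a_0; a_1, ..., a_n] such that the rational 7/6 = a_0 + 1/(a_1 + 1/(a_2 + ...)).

Run the Euclidean algorithm on 7 and 6; the successive quotients are the partial quotients a_0, a_1, ... (each step inverts the fractional part left over by the previous one):
  7 = 1*6 + 1, so a_0 = 1.
  6 = 6*1 + 0, so a_1 = 6.
The remainder reaches 0 after 2 divisions, so the expansion has 2 partial quotients, read off in order.

[1; 6]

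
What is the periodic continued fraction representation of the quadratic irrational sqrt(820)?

[28; (1, 1, 1, 2, 1, 10, 1, 2, 1, 1, 1, 56)]

Write x_i = (sqrt(820) + m_i)/d_i with (m_0, d_0) = (0, 1). a_0 = floor(sqrt(820)) = 28, since 28^2 = 784 <= 820 < 841 = 29^2.
Iterate m_{i+1} = d_i*a_i - m_i, d_{i+1} = (820 - m_{i+1}^2)/d_i, a_{i+1} = floor((a_0 + m_{i+1})/d_{i+1}):
  m_1 = 1*28 - 0 = 28, d_1 = (820 - 28^2)/1 = 36/1 = 36, a_1 = floor((28 + 28)/36) = 1.
  m_2 = 36*1 - 28 = 8, d_2 = (820 - 8^2)/36 = 756/36 = 21, a_2 = floor((28 + 8)/21) = 1.
  m_3 = 21*1 - 8 = 13, d_3 = (820 - 13^2)/21 = 651/21 = 31, a_3 = floor((28 + 13)/31) = 1.
  m_4 = 31*1 - 13 = 18, d_4 = (820 - 18^2)/31 = 496/31 = 16, a_4 = floor((28 + 18)/16) = 2.
  m_5 = 16*2 - 18 = 14, d_5 = (820 - 14^2)/16 = 624/16 = 39, a_5 = floor((28 + 14)/39) = 1.
  m_6 = 39*1 - 14 = 25, d_6 = (820 - 25^2)/39 = 195/39 = 5, a_6 = floor((28 + 25)/5) = 10.
  m_7 = 5*10 - 25 = 25, d_7 = (820 - 25^2)/5 = 195/5 = 39, a_7 = floor((28 + 25)/39) = 1.
  m_8 = 39*1 - 25 = 14, d_8 = (820 - 14^2)/39 = 624/39 = 16, a_8 = floor((28 + 14)/16) = 2.
  m_9 = 16*2 - 14 = 18, d_9 = (820 - 18^2)/16 = 496/16 = 31, a_9 = floor((28 + 18)/31) = 1.
  m_10 = 31*1 - 18 = 13, d_10 = (820 - 13^2)/31 = 651/31 = 21, a_10 = floor((28 + 13)/21) = 1.
  m_11 = 21*1 - 13 = 8, d_11 = (820 - 8^2)/21 = 756/21 = 36, a_11 = floor((28 + 8)/36) = 1.
  m_12 = 36*1 - 8 = 28, d_12 = (820 - 28^2)/36 = 36/36 = 1, a_12 = floor((28 + 28)/1) = 56.
  m_13 = 1*56 - 28 = 28, d_13 = (820 - 28^2)/1 = 36/1 = 36: (m_13, d_13) = (m_1, d_1) = (28, 36), so from here the quotients repeat a_1, ..., a_12; the period length is 12.
Hence the expansion of sqrt(820) is a_0 = 28 followed by the repeating block 1, 1, 1, 2, 1, 10, 1, 2, 1, 1, 1, 56 (period 12).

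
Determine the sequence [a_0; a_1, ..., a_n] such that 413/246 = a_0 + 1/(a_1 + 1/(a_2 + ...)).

Run the Euclidean algorithm on 413 and 246; the successive quotients are the partial quotients a_0, a_1, ... (each step inverts the fractional part left over by the previous one):
  413 = 1*246 + 167, so a_0 = 1.
  246 = 1*167 + 79, so a_1 = 1.
  167 = 2*79 + 9, so a_2 = 2.
  79 = 8*9 + 7, so a_3 = 8.
  9 = 1*7 + 2, so a_4 = 1.
  7 = 3*2 + 1, so a_5 = 3.
  2 = 2*1 + 0, so a_6 = 2.
The remainder reaches 0 after 7 divisions, so the expansion has 7 partial quotients, read off in order.

[1; 1, 2, 8, 1, 3, 2]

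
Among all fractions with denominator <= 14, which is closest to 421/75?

Expand x = 421/75 as a continued fraction with the Euclidean algorithm:
  421 = 5*75 + 46, so a_0 = 5.
  75 = 1*46 + 29, so a_1 = 1.
  46 = 1*29 + 17, so a_2 = 1.
  29 = 1*17 + 12, so a_3 = 1.
  17 = 1*12 + 5, so a_4 = 1.
  12 = 2*5 + 2, so a_5 = 2.
  5 = 2*2 + 1, so a_6 = 2.
  2 = 2*1 + 0, so a_7 = 2.
so x = [5; 1, 1, 1, 1, 2, 2, 2].
Convergents (p_i = a_i*p_{i-1} + p_{i-2}, q_i = a_i*q_{i-1} + q_{i-2} with p_{-2}=0, p_{-1}=1, q_{-2}=1, q_{-1}=0), until the denominator exceeds 14:
  i=0: a_0=5, p_0 = 5*1 + 0 = 5, q_0 = 5*0 + 1 = 1.
  i=1: a_1=1, p_1 = 1*5 + 1 = 6, q_1 = 1*1 + 0 = 1.
  i=2: a_2=1, p_2 = 1*6 + 5 = 11, q_2 = 1*1 + 1 = 2.
  i=3: a_3=1, p_3 = 1*11 + 6 = 17, q_3 = 1*2 + 1 = 3.
  i=4: a_4=1, p_4 = 1*17 + 11 = 28, q_4 = 1*3 + 2 = 5.
  i=5: a_5=2, p_5 = 2*28 + 17 = 73, q_5 = 2*5 + 3 = 13.
  i=6: a_6=2, p_6 = 2*73 + 28 = 174, q_6 = 2*13 + 5 = 31.
q_6 = 31 > 14, so the last convergent with denominator <= 14 is p_5/q_5 = 73/13.
The closest fraction with denominator <= 14 is either p_5/q_5 or the intermediate fraction (k*p_5 + p_4)/(k*q_5 + q_4) with the largest k >= 1 whose denominator stays <= 14; these approach x as k grows, and every other convergent or intermediate fraction in range is farther away.
Largest k: floor((14 - q_4)/q_5) = floor((14 - 5)/13) = 0.
Since k = 0, no intermediate fraction beyond p_5/q_5 has denominator <= 14, so the convergent 73/13 is the closest (its error is |421*13 - 73*75|/(75*13) = 2/975).

73/13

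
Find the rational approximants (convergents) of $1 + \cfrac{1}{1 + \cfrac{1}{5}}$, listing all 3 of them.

1/1, 2/1, 11/6

Using the convergent recurrence p_i = a_i*p_{i-1} + p_{i-2}, q_i = a_i*q_{i-1} + q_{i-2} with p_{-2}=0, p_{-1}=1, q_{-2}=1, q_{-1}=0:
  i=0: a_0=1, p_0 = 1*1 + 0 = 1, q_0 = 1*0 + 1 = 1.
  i=1: a_1=1, p_1 = 1*1 + 1 = 2, q_1 = 1*1 + 0 = 1.
  i=2: a_2=5, p_2 = 5*2 + 1 = 11, q_2 = 5*1 + 1 = 6.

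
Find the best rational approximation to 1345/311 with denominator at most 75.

173/40

Expand x = 1345/311 as a continued fraction with the Euclidean algorithm:
  1345 = 4*311 + 101, so a_0 = 4.
  311 = 3*101 + 8, so a_1 = 3.
  101 = 12*8 + 5, so a_2 = 12.
  8 = 1*5 + 3, so a_3 = 1.
  5 = 1*3 + 2, so a_4 = 1.
  3 = 1*2 + 1, so a_5 = 1.
  2 = 2*1 + 0, so a_6 = 2.
so x = [4; 3, 12, 1, 1, 1, 2].
Convergents (p_i = a_i*p_{i-1} + p_{i-2}, q_i = a_i*q_{i-1} + q_{i-2} with p_{-2}=0, p_{-1}=1, q_{-2}=1, q_{-1}=0), until the denominator exceeds 75:
  i=0: a_0=4, p_0 = 4*1 + 0 = 4, q_0 = 4*0 + 1 = 1.
  i=1: a_1=3, p_1 = 3*4 + 1 = 13, q_1 = 3*1 + 0 = 3.
  i=2: a_2=12, p_2 = 12*13 + 4 = 160, q_2 = 12*3 + 1 = 37.
  i=3: a_3=1, p_3 = 1*160 + 13 = 173, q_3 = 1*37 + 3 = 40.
  i=4: a_4=1, p_4 = 1*173 + 160 = 333, q_4 = 1*40 + 37 = 77.
q_4 = 77 > 75, so the last convergent with denominator <= 75 is p_3/q_3 = 173/40.
The closest fraction with denominator <= 75 is either p_3/q_3 or the intermediate fraction (k*p_3 + p_2)/(k*q_3 + q_2) with the largest k >= 1 whose denominator stays <= 75; these approach x as k grows, and every other convergent or intermediate fraction in range is farther away.
Largest k: floor((75 - q_2)/q_3) = floor((75 - 37)/40) = 0.
Since k = 0, no intermediate fraction beyond p_3/q_3 has denominator <= 75, so the convergent 173/40 is the closest (its error is |1345*40 - 173*311|/(311*40) = 3/12440).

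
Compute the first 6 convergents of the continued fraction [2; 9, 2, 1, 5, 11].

Using the convergent recurrence p_i = a_i*p_{i-1} + p_{i-2}, q_i = a_i*q_{i-1} + q_{i-2} with p_{-2}=0, p_{-1}=1, q_{-2}=1, q_{-1}=0:
  i=0: a_0=2, p_0 = 2*1 + 0 = 2, q_0 = 2*0 + 1 = 1.
  i=1: a_1=9, p_1 = 9*2 + 1 = 19, q_1 = 9*1 + 0 = 9.
  i=2: a_2=2, p_2 = 2*19 + 2 = 40, q_2 = 2*9 + 1 = 19.
  i=3: a_3=1, p_3 = 1*40 + 19 = 59, q_3 = 1*19 + 9 = 28.
  i=4: a_4=5, p_4 = 5*59 + 40 = 335, q_4 = 5*28 + 19 = 159.
  i=5: a_5=11, p_5 = 11*335 + 59 = 3744, q_5 = 11*159 + 28 = 1777.

2/1, 19/9, 40/19, 59/28, 335/159, 3744/1777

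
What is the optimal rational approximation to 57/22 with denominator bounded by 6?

Expand x = 57/22 as a continued fraction with the Euclidean algorithm:
  57 = 2*22 + 13, so a_0 = 2.
  22 = 1*13 + 9, so a_1 = 1.
  13 = 1*9 + 4, so a_2 = 1.
  9 = 2*4 + 1, so a_3 = 2.
  4 = 4*1 + 0, so a_4 = 4.
so x = [2; 1, 1, 2, 4].
Convergents (p_i = a_i*p_{i-1} + p_{i-2}, q_i = a_i*q_{i-1} + q_{i-2} with p_{-2}=0, p_{-1}=1, q_{-2}=1, q_{-1}=0), until the denominator exceeds 6:
  i=0: a_0=2, p_0 = 2*1 + 0 = 2, q_0 = 2*0 + 1 = 1.
  i=1: a_1=1, p_1 = 1*2 + 1 = 3, q_1 = 1*1 + 0 = 1.
  i=2: a_2=1, p_2 = 1*3 + 2 = 5, q_2 = 1*1 + 1 = 2.
  i=3: a_3=2, p_3 = 2*5 + 3 = 13, q_3 = 2*2 + 1 = 5.
  i=4: a_4=4, p_4 = 4*13 + 5 = 57, q_4 = 4*5 + 2 = 22.
q_4 = 22 > 6, so the last convergent with denominator <= 6 is p_3/q_3 = 13/5.
The closest fraction with denominator <= 6 is either p_3/q_3 or the intermediate fraction (k*p_3 + p_2)/(k*q_3 + q_2) with the largest k >= 1 whose denominator stays <= 6; these approach x as k grows, and every other convergent or intermediate fraction in range is farther away.
Largest k: floor((6 - q_2)/q_3) = floor((6 - 2)/5) = 0.
Since k = 0, no intermediate fraction beyond p_3/q_3 has denominator <= 6, so the convergent 13/5 is the closest (its error is |57*5 - 13*22|/(22*5) = 1/110).

13/5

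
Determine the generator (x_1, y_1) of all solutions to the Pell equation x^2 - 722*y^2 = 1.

First expand sqrt(722) as a continued fraction. With x_i = (sqrt(722) + m_i)/d_i and (m_0, d_0) = (0, 1): a_0 = floor(sqrt(722)) = 26, since 26^2 = 676 <= 722 < 729 = 27^2.
Iterate m_{i+1} = d_i*a_i - m_i, d_{i+1} = (722 - m_{i+1}^2)/d_i, a_{i+1} = floor((a_0 + m_{i+1})/d_{i+1}):
  m_1 = 1*26 - 0 = 26, d_1 = (722 - 26^2)/1 = 46/1 = 46, a_1 = floor((26 + 26)/46) = 1.
  m_2 = 46*1 - 26 = 20, d_2 = (722 - 20^2)/46 = 322/46 = 7, a_2 = floor((26 + 20)/7) = 6.
  m_3 = 7*6 - 20 = 22, d_3 = (722 - 22^2)/7 = 238/7 = 34, a_3 = floor((26 + 22)/34) = 1.
  m_4 = 34*1 - 22 = 12, d_4 = (722 - 12^2)/34 = 578/34 = 17, a_4 = floor((26 + 12)/17) = 2.
  m_5 = 17*2 - 12 = 22, d_5 = (722 - 22^2)/17 = 238/17 = 14, a_5 = floor((26 + 22)/14) = 3.
  m_6 = 14*3 - 22 = 20, d_6 = (722 - 20^2)/14 = 322/14 = 23, a_6 = floor((26 + 20)/23) = 2.
  m_7 = 23*2 - 20 = 26, d_7 = (722 - 26^2)/23 = 46/23 = 2, a_7 = floor((26 + 26)/2) = 26.
  m_8 = 2*26 - 26 = 26, d_8 = (722 - 26^2)/2 = 46/2 = 23, a_8 = floor((26 + 26)/23) = 2.
  m_9 = 23*2 - 26 = 20, d_9 = (722 - 20^2)/23 = 322/23 = 14, a_9 = floor((26 + 20)/14) = 3.
  m_10 = 14*3 - 20 = 22, d_10 = (722 - 22^2)/14 = 238/14 = 17, a_10 = floor((26 + 22)/17) = 2.
  m_11 = 17*2 - 22 = 12, d_11 = (722 - 12^2)/17 = 578/17 = 34, a_11 = floor((26 + 12)/34) = 1.
  m_12 = 34*1 - 12 = 22, d_12 = (722 - 22^2)/34 = 238/34 = 7, a_12 = floor((26 + 22)/7) = 6.
  m_13 = 7*6 - 22 = 20, d_13 = (722 - 20^2)/7 = 322/7 = 46, a_13 = floor((26 + 20)/46) = 1.
  m_14 = 46*1 - 20 = 26, d_14 = (722 - 26^2)/46 = 46/46 = 1, a_14 = floor((26 + 26)/1) = 52.
  m_15 = 1*52 - 26 = 26, d_15 = (722 - 26^2)/1 = 46/1 = 46: (m_15, d_15) = (m_1, d_1) = (26, 46), so from here the quotients repeat a_1, ..., a_14; the period length is 14.
So sqrt(722) = [26; (1, 6, 1, 2, 3, 2, 26, 2, 3, 2, 1, 6, 1, 52)] with period length k = 14.
k is even, so the fundamental solution of x^2 - 722y^2 = 1 is (p_{k-1}, q_{k-1}) = (p_13, q_13); compute convergents through index 13.
Convergents (p_i = a_i*p_{i-1} + p_{i-2}, q_i = a_i*q_{i-1} + q_{i-2} with p_{-2}=0, p_{-1}=1, q_{-2}=1, q_{-1}=0):
  i=0: a_0=26, p_0 = 26*1 + 0 = 26, q_0 = 26*0 + 1 = 1.
  i=1: a_1=1, p_1 = 1*26 + 1 = 27, q_1 = 1*1 + 0 = 1.
  i=2: a_2=6, p_2 = 6*27 + 26 = 188, q_2 = 6*1 + 1 = 7.
  i=3: a_3=1, p_3 = 1*188 + 27 = 215, q_3 = 1*7 + 1 = 8.
  i=4: a_4=2, p_4 = 2*215 + 188 = 618, q_4 = 2*8 + 7 = 23.
  i=5: a_5=3, p_5 = 3*618 + 215 = 2069, q_5 = 3*23 + 8 = 77.
  i=6: a_6=2, p_6 = 2*2069 + 618 = 4756, q_6 = 2*77 + 23 = 177.
  i=7: a_7=26, p_7 = 26*4756 + 2069 = 125725, q_7 = 26*177 + 77 = 4679.
  i=8: a_8=2, p_8 = 2*125725 + 4756 = 256206, q_8 = 2*4679 + 177 = 9535.
  i=9: a_9=3, p_9 = 3*256206 + 125725 = 894343, q_9 = 3*9535 + 4679 = 33284.
  i=10: a_10=2, p_10 = 2*894343 + 256206 = 2044892, q_10 = 2*33284 + 9535 = 76103.
  i=11: a_11=1, p_11 = 1*2044892 + 894343 = 2939235, q_11 = 1*76103 + 33284 = 109387.
  i=12: a_12=6, p_12 = 6*2939235 + 2044892 = 19680302, q_12 = 6*109387 + 76103 = 732425.
  i=13: a_13=1, p_13 = 1*19680302 + 2939235 = 22619537, q_13 = 1*732425 + 109387 = 841812.
Check: 22619537^2 - 722*841812^2 = 511643454094369 - 511643454094368 = 1, so (x, y) = (22619537, 841812) solves the equation, and by the theorem it is the least positive solution.

(x, y) = (22619537, 841812)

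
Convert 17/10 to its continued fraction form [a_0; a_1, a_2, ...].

Run the Euclidean algorithm on 17 and 10; the successive quotients are the partial quotients a_0, a_1, ... (each step inverts the fractional part left over by the previous one):
  17 = 1*10 + 7, so a_0 = 1.
  10 = 1*7 + 3, so a_1 = 1.
  7 = 2*3 + 1, so a_2 = 2.
  3 = 3*1 + 0, so a_3 = 3.
The remainder reaches 0 after 4 divisions, so the expansion has 4 partial quotients, read off in order.

[1; 1, 2, 3]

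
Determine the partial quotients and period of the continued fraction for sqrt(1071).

[32; (1, 2, 1, 1, 1, 6, 1, 1, 1, 2, 1, 64)]

Write x_i = (sqrt(1071) + m_i)/d_i with (m_0, d_0) = (0, 1). a_0 = floor(sqrt(1071)) = 32, since 32^2 = 1024 <= 1071 < 1089 = 33^2.
Iterate m_{i+1} = d_i*a_i - m_i, d_{i+1} = (1071 - m_{i+1}^2)/d_i, a_{i+1} = floor((a_0 + m_{i+1})/d_{i+1}):
  m_1 = 1*32 - 0 = 32, d_1 = (1071 - 32^2)/1 = 47/1 = 47, a_1 = floor((32 + 32)/47) = 1.
  m_2 = 47*1 - 32 = 15, d_2 = (1071 - 15^2)/47 = 846/47 = 18, a_2 = floor((32 + 15)/18) = 2.
  m_3 = 18*2 - 15 = 21, d_3 = (1071 - 21^2)/18 = 630/18 = 35, a_3 = floor((32 + 21)/35) = 1.
  m_4 = 35*1 - 21 = 14, d_4 = (1071 - 14^2)/35 = 875/35 = 25, a_4 = floor((32 + 14)/25) = 1.
  m_5 = 25*1 - 14 = 11, d_5 = (1071 - 11^2)/25 = 950/25 = 38, a_5 = floor((32 + 11)/38) = 1.
  m_6 = 38*1 - 11 = 27, d_6 = (1071 - 27^2)/38 = 342/38 = 9, a_6 = floor((32 + 27)/9) = 6.
  m_7 = 9*6 - 27 = 27, d_7 = (1071 - 27^2)/9 = 342/9 = 38, a_7 = floor((32 + 27)/38) = 1.
  m_8 = 38*1 - 27 = 11, d_8 = (1071 - 11^2)/38 = 950/38 = 25, a_8 = floor((32 + 11)/25) = 1.
  m_9 = 25*1 - 11 = 14, d_9 = (1071 - 14^2)/25 = 875/25 = 35, a_9 = floor((32 + 14)/35) = 1.
  m_10 = 35*1 - 14 = 21, d_10 = (1071 - 21^2)/35 = 630/35 = 18, a_10 = floor((32 + 21)/18) = 2.
  m_11 = 18*2 - 21 = 15, d_11 = (1071 - 15^2)/18 = 846/18 = 47, a_11 = floor((32 + 15)/47) = 1.
  m_12 = 47*1 - 15 = 32, d_12 = (1071 - 32^2)/47 = 47/47 = 1, a_12 = floor((32 + 32)/1) = 64.
  m_13 = 1*64 - 32 = 32, d_13 = (1071 - 32^2)/1 = 47/1 = 47: (m_13, d_13) = (m_1, d_1) = (32, 47), so from here the quotients repeat a_1, ..., a_12; the period length is 12.
Hence the expansion of sqrt(1071) is a_0 = 32 followed by the repeating block 1, 2, 1, 1, 1, 6, 1, 1, 1, 2, 1, 64 (period 12).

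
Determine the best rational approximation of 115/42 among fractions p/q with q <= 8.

Expand x = 115/42 as a continued fraction with the Euclidean algorithm:
  115 = 2*42 + 31, so a_0 = 2.
  42 = 1*31 + 11, so a_1 = 1.
  31 = 2*11 + 9, so a_2 = 2.
  11 = 1*9 + 2, so a_3 = 1.
  9 = 4*2 + 1, so a_4 = 4.
  2 = 2*1 + 0, so a_5 = 2.
so x = [2; 1, 2, 1, 4, 2].
Convergents (p_i = a_i*p_{i-1} + p_{i-2}, q_i = a_i*q_{i-1} + q_{i-2} with p_{-2}=0, p_{-1}=1, q_{-2}=1, q_{-1}=0), until the denominator exceeds 8:
  i=0: a_0=2, p_0 = 2*1 + 0 = 2, q_0 = 2*0 + 1 = 1.
  i=1: a_1=1, p_1 = 1*2 + 1 = 3, q_1 = 1*1 + 0 = 1.
  i=2: a_2=2, p_2 = 2*3 + 2 = 8, q_2 = 2*1 + 1 = 3.
  i=3: a_3=1, p_3 = 1*8 + 3 = 11, q_3 = 1*3 + 1 = 4.
  i=4: a_4=4, p_4 = 4*11 + 8 = 52, q_4 = 4*4 + 3 = 19.
q_4 = 19 > 8, so the last convergent with denominator <= 8 is p_3/q_3 = 11/4.
The closest fraction with denominator <= 8 is either p_3/q_3 or the intermediate fraction (k*p_3 + p_2)/(k*q_3 + q_2) with the largest k >= 1 whose denominator stays <= 8; these approach x as k grows, and every other convergent or intermediate fraction in range is farther away.
Largest k: floor((8 - q_2)/q_3) = floor((8 - 3)/4) = 1.
That gives (1*11 + 8)/(1*4 + 3) = 19/7.
Compare the errors: |x - 11/4| = |115*4 - 11*42|/(42*4) = 2/168, and |x - 19/7| = |115*7 - 19*42|/(42*7) = 7/294.
Cross-multiplying, 2*294 = 588 < 1176 = 7*168, so 2/168 is smaller: the convergent 11/4 is closer to x than 19/7.

11/4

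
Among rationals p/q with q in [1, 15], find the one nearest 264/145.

Expand x = 264/145 as a continued fraction with the Euclidean algorithm:
  264 = 1*145 + 119, so a_0 = 1.
  145 = 1*119 + 26, so a_1 = 1.
  119 = 4*26 + 15, so a_2 = 4.
  26 = 1*15 + 11, so a_3 = 1.
  15 = 1*11 + 4, so a_4 = 1.
  11 = 2*4 + 3, so a_5 = 2.
  4 = 1*3 + 1, so a_6 = 1.
  3 = 3*1 + 0, so a_7 = 3.
so x = [1; 1, 4, 1, 1, 2, 1, 3].
Convergents (p_i = a_i*p_{i-1} + p_{i-2}, q_i = a_i*q_{i-1} + q_{i-2} with p_{-2}=0, p_{-1}=1, q_{-2}=1, q_{-1}=0), until the denominator exceeds 15:
  i=0: a_0=1, p_0 = 1*1 + 0 = 1, q_0 = 1*0 + 1 = 1.
  i=1: a_1=1, p_1 = 1*1 + 1 = 2, q_1 = 1*1 + 0 = 1.
  i=2: a_2=4, p_2 = 4*2 + 1 = 9, q_2 = 4*1 + 1 = 5.
  i=3: a_3=1, p_3 = 1*9 + 2 = 11, q_3 = 1*5 + 1 = 6.
  i=4: a_4=1, p_4 = 1*11 + 9 = 20, q_4 = 1*6 + 5 = 11.
  i=5: a_5=2, p_5 = 2*20 + 11 = 51, q_5 = 2*11 + 6 = 28.
q_5 = 28 > 15, so the last convergent with denominator <= 15 is p_4/q_4 = 20/11.
The closest fraction with denominator <= 15 is either p_4/q_4 or the intermediate fraction (k*p_4 + p_3)/(k*q_4 + q_3) with the largest k >= 1 whose denominator stays <= 15; these approach x as k grows, and every other convergent or intermediate fraction in range is farther away.
Largest k: floor((15 - q_3)/q_4) = floor((15 - 6)/11) = 0.
Since k = 0, no intermediate fraction beyond p_4/q_4 has denominator <= 15, so the convergent 20/11 is the closest (its error is |264*11 - 20*145|/(145*11) = 4/1595).

20/11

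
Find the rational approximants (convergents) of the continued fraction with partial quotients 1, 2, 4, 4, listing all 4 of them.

1/1, 3/2, 13/9, 55/38

Using the convergent recurrence p_i = a_i*p_{i-1} + p_{i-2}, q_i = a_i*q_{i-1} + q_{i-2} with p_{-2}=0, p_{-1}=1, q_{-2}=1, q_{-1}=0:
  i=0: a_0=1, p_0 = 1*1 + 0 = 1, q_0 = 1*0 + 1 = 1.
  i=1: a_1=2, p_1 = 2*1 + 1 = 3, q_1 = 2*1 + 0 = 2.
  i=2: a_2=4, p_2 = 4*3 + 1 = 13, q_2 = 4*2 + 1 = 9.
  i=3: a_3=4, p_3 = 4*13 + 3 = 55, q_3 = 4*9 + 2 = 38.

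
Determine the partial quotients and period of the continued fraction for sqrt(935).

Write x_i = (sqrt(935) + m_i)/d_i with (m_0, d_0) = (0, 1). a_0 = floor(sqrt(935)) = 30, since 30^2 = 900 <= 935 < 961 = 31^2.
Iterate m_{i+1} = d_i*a_i - m_i, d_{i+1} = (935 - m_{i+1}^2)/d_i, a_{i+1} = floor((a_0 + m_{i+1})/d_{i+1}):
  m_1 = 1*30 - 0 = 30, d_1 = (935 - 30^2)/1 = 35/1 = 35, a_1 = floor((30 + 30)/35) = 1.
  m_2 = 35*1 - 30 = 5, d_2 = (935 - 5^2)/35 = 910/35 = 26, a_2 = floor((30 + 5)/26) = 1.
  m_3 = 26*1 - 5 = 21, d_3 = (935 - 21^2)/26 = 494/26 = 19, a_3 = floor((30 + 21)/19) = 2.
  m_4 = 19*2 - 21 = 17, d_4 = (935 - 17^2)/19 = 646/19 = 34, a_4 = floor((30 + 17)/34) = 1.
  m_5 = 34*1 - 17 = 17, d_5 = (935 - 17^2)/34 = 646/34 = 19, a_5 = floor((30 + 17)/19) = 2.
  m_6 = 19*2 - 17 = 21, d_6 = (935 - 21^2)/19 = 494/19 = 26, a_6 = floor((30 + 21)/26) = 1.
  m_7 = 26*1 - 21 = 5, d_7 = (935 - 5^2)/26 = 910/26 = 35, a_7 = floor((30 + 5)/35) = 1.
  m_8 = 35*1 - 5 = 30, d_8 = (935 - 30^2)/35 = 35/35 = 1, a_8 = floor((30 + 30)/1) = 60.
  m_9 = 1*60 - 30 = 30, d_9 = (935 - 30^2)/1 = 35/1 = 35: (m_9, d_9) = (m_1, d_1) = (30, 35), so from here the quotients repeat a_1, ..., a_8; the period length is 8.
Hence the expansion of sqrt(935) is a_0 = 30 followed by the repeating block 1, 1, 2, 1, 2, 1, 1, 60 (period 8).

[30; (1, 1, 2, 1, 2, 1, 1, 60)]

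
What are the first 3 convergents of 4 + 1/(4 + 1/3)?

Using the convergent recurrence p_i = a_i*p_{i-1} + p_{i-2}, q_i = a_i*q_{i-1} + q_{i-2} with p_{-2}=0, p_{-1}=1, q_{-2}=1, q_{-1}=0:
  i=0: a_0=4, p_0 = 4*1 + 0 = 4, q_0 = 4*0 + 1 = 1.
  i=1: a_1=4, p_1 = 4*4 + 1 = 17, q_1 = 4*1 + 0 = 4.
  i=2: a_2=3, p_2 = 3*17 + 4 = 55, q_2 = 3*4 + 1 = 13.

4/1, 17/4, 55/13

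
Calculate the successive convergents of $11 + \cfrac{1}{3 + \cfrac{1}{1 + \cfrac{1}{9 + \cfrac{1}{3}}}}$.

Using the convergent recurrence p_i = a_i*p_{i-1} + p_{i-2}, q_i = a_i*q_{i-1} + q_{i-2} with p_{-2}=0, p_{-1}=1, q_{-2}=1, q_{-1}=0:
  i=0: a_0=11, p_0 = 11*1 + 0 = 11, q_0 = 11*0 + 1 = 1.
  i=1: a_1=3, p_1 = 3*11 + 1 = 34, q_1 = 3*1 + 0 = 3.
  i=2: a_2=1, p_2 = 1*34 + 11 = 45, q_2 = 1*3 + 1 = 4.
  i=3: a_3=9, p_3 = 9*45 + 34 = 439, q_3 = 9*4 + 3 = 39.
  i=4: a_4=3, p_4 = 3*439 + 45 = 1362, q_4 = 3*39 + 4 = 121.

11/1, 34/3, 45/4, 439/39, 1362/121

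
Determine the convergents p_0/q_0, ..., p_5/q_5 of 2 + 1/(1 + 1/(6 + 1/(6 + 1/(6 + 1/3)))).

Using the convergent recurrence p_i = a_i*p_{i-1} + p_{i-2}, q_i = a_i*q_{i-1} + q_{i-2} with p_{-2}=0, p_{-1}=1, q_{-2}=1, q_{-1}=0:
  i=0: a_0=2, p_0 = 2*1 + 0 = 2, q_0 = 2*0 + 1 = 1.
  i=1: a_1=1, p_1 = 1*2 + 1 = 3, q_1 = 1*1 + 0 = 1.
  i=2: a_2=6, p_2 = 6*3 + 2 = 20, q_2 = 6*1 + 1 = 7.
  i=3: a_3=6, p_3 = 6*20 + 3 = 123, q_3 = 6*7 + 1 = 43.
  i=4: a_4=6, p_4 = 6*123 + 20 = 758, q_4 = 6*43 + 7 = 265.
  i=5: a_5=3, p_5 = 3*758 + 123 = 2397, q_5 = 3*265 + 43 = 838.

2/1, 3/1, 20/7, 123/43, 758/265, 2397/838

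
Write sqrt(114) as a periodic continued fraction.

Write x_i = (sqrt(114) + m_i)/d_i with (m_0, d_0) = (0, 1). a_0 = floor(sqrt(114)) = 10, since 10^2 = 100 <= 114 < 121 = 11^2.
Iterate m_{i+1} = d_i*a_i - m_i, d_{i+1} = (114 - m_{i+1}^2)/d_i, a_{i+1} = floor((a_0 + m_{i+1})/d_{i+1}):
  m_1 = 1*10 - 0 = 10, d_1 = (114 - 10^2)/1 = 14/1 = 14, a_1 = floor((10 + 10)/14) = 1.
  m_2 = 14*1 - 10 = 4, d_2 = (114 - 4^2)/14 = 98/14 = 7, a_2 = floor((10 + 4)/7) = 2.
  m_3 = 7*2 - 4 = 10, d_3 = (114 - 10^2)/7 = 14/7 = 2, a_3 = floor((10 + 10)/2) = 10.
  m_4 = 2*10 - 10 = 10, d_4 = (114 - 10^2)/2 = 14/2 = 7, a_4 = floor((10 + 10)/7) = 2.
  m_5 = 7*2 - 10 = 4, d_5 = (114 - 4^2)/7 = 98/7 = 14, a_5 = floor((10 + 4)/14) = 1.
  m_6 = 14*1 - 4 = 10, d_6 = (114 - 10^2)/14 = 14/14 = 1, a_6 = floor((10 + 10)/1) = 20.
  m_7 = 1*20 - 10 = 10, d_7 = (114 - 10^2)/1 = 14/1 = 14: (m_7, d_7) = (m_1, d_1) = (10, 14), so from here the quotients repeat a_1, ..., a_6; the period length is 6.
Hence the expansion of sqrt(114) is a_0 = 10 followed by the repeating block 1, 2, 10, 2, 1, 20 (period 6).

[10; (1, 2, 10, 2, 1, 20)]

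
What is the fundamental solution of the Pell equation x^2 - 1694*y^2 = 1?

First expand sqrt(1694) as a continued fraction. With x_i = (sqrt(1694) + m_i)/d_i and (m_0, d_0) = (0, 1): a_0 = floor(sqrt(1694)) = 41, since 41^2 = 1681 <= 1694 < 1764 = 42^2.
Iterate m_{i+1} = d_i*a_i - m_i, d_{i+1} = (1694 - m_{i+1}^2)/d_i, a_{i+1} = floor((a_0 + m_{i+1})/d_{i+1}):
  m_1 = 1*41 - 0 = 41, d_1 = (1694 - 41^2)/1 = 13/1 = 13, a_1 = floor((41 + 41)/13) = 6.
  m_2 = 13*6 - 41 = 37, d_2 = (1694 - 37^2)/13 = 325/13 = 25, a_2 = floor((41 + 37)/25) = 3.
  m_3 = 25*3 - 37 = 38, d_3 = (1694 - 38^2)/25 = 250/25 = 10, a_3 = floor((41 + 38)/10) = 7.
  m_4 = 10*7 - 38 = 32, d_4 = (1694 - 32^2)/10 = 670/10 = 67, a_4 = floor((41 + 32)/67) = 1.
  m_5 = 67*1 - 32 = 35, d_5 = (1694 - 35^2)/67 = 469/67 = 7, a_5 = floor((41 + 35)/7) = 10.
  m_6 = 7*10 - 35 = 35, d_6 = (1694 - 35^2)/7 = 469/7 = 67, a_6 = floor((41 + 35)/67) = 1.
  m_7 = 67*1 - 35 = 32, d_7 = (1694 - 32^2)/67 = 670/67 = 10, a_7 = floor((41 + 32)/10) = 7.
  m_8 = 10*7 - 32 = 38, d_8 = (1694 - 38^2)/10 = 250/10 = 25, a_8 = floor((41 + 38)/25) = 3.
  m_9 = 25*3 - 38 = 37, d_9 = (1694 - 37^2)/25 = 325/25 = 13, a_9 = floor((41 + 37)/13) = 6.
  m_10 = 13*6 - 37 = 41, d_10 = (1694 - 41^2)/13 = 13/13 = 1, a_10 = floor((41 + 41)/1) = 82.
  m_11 = 1*82 - 41 = 41, d_11 = (1694 - 41^2)/1 = 13/1 = 13: (m_11, d_11) = (m_1, d_1) = (41, 13), so from here the quotients repeat a_1, ..., a_10; the period length is 10.
So sqrt(1694) = [41; (6, 3, 7, 1, 10, 1, 7, 3, 6, 82)] with period length k = 10.
k is even, so the fundamental solution of x^2 - 1694y^2 = 1 is (p_{k-1}, q_{k-1}) = (p_9, q_9); compute convergents through index 9.
Convergents (p_i = a_i*p_{i-1} + p_{i-2}, q_i = a_i*q_{i-1} + q_{i-2} with p_{-2}=0, p_{-1}=1, q_{-2}=1, q_{-1}=0):
  i=0: a_0=41, p_0 = 41*1 + 0 = 41, q_0 = 41*0 + 1 = 1.
  i=1: a_1=6, p_1 = 6*41 + 1 = 247, q_1 = 6*1 + 0 = 6.
  i=2: a_2=3, p_2 = 3*247 + 41 = 782, q_2 = 3*6 + 1 = 19.
  i=3: a_3=7, p_3 = 7*782 + 247 = 5721, q_3 = 7*19 + 6 = 139.
  i=4: a_4=1, p_4 = 1*5721 + 782 = 6503, q_4 = 1*139 + 19 = 158.
  i=5: a_5=10, p_5 = 10*6503 + 5721 = 70751, q_5 = 10*158 + 139 = 1719.
  i=6: a_6=1, p_6 = 1*70751 + 6503 = 77254, q_6 = 1*1719 + 158 = 1877.
  i=7: a_7=7, p_7 = 7*77254 + 70751 = 611529, q_7 = 7*1877 + 1719 = 14858.
  i=8: a_8=3, p_8 = 3*611529 + 77254 = 1911841, q_8 = 3*14858 + 1877 = 46451.
  i=9: a_9=6, p_9 = 6*1911841 + 611529 = 12082575, q_9 = 6*46451 + 14858 = 293564.
Check: 12082575^2 - 1694*293564^2 = 145988618630625 - 145988618630624 = 1, so (x, y) = (12082575, 293564) solves the equation, and by the theorem it is the least positive solution.

(x, y) = (12082575, 293564)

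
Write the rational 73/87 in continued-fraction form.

[0; 1, 5, 4, 1, 2]

Run the Euclidean algorithm on 73 and 87; the successive quotients are the partial quotients a_0, a_1, ... (each step inverts the fractional part left over by the previous one):
  73 = 0*87 + 73, so a_0 = 0.
  87 = 1*73 + 14, so a_1 = 1.
  73 = 5*14 + 3, so a_2 = 5.
  14 = 4*3 + 2, so a_3 = 4.
  3 = 1*2 + 1, so a_4 = 1.
  2 = 2*1 + 0, so a_5 = 2.
The remainder reaches 0 after 6 divisions, so the expansion has 6 partial quotients, read off in order.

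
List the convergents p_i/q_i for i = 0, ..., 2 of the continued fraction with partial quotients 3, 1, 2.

3/1, 4/1, 11/3

Using the convergent recurrence p_i = a_i*p_{i-1} + p_{i-2}, q_i = a_i*q_{i-1} + q_{i-2} with p_{-2}=0, p_{-1}=1, q_{-2}=1, q_{-1}=0:
  i=0: a_0=3, p_0 = 3*1 + 0 = 3, q_0 = 3*0 + 1 = 1.
  i=1: a_1=1, p_1 = 1*3 + 1 = 4, q_1 = 1*1 + 0 = 1.
  i=2: a_2=2, p_2 = 2*4 + 3 = 11, q_2 = 2*1 + 1 = 3.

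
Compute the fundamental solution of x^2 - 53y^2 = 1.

First expand sqrt(53) as a continued fraction. With x_i = (sqrt(53) + m_i)/d_i and (m_0, d_0) = (0, 1): a_0 = floor(sqrt(53)) = 7, since 7^2 = 49 <= 53 < 64 = 8^2.
Iterate m_{i+1} = d_i*a_i - m_i, d_{i+1} = (53 - m_{i+1}^2)/d_i, a_{i+1} = floor((a_0 + m_{i+1})/d_{i+1}):
  m_1 = 1*7 - 0 = 7, d_1 = (53 - 7^2)/1 = 4/1 = 4, a_1 = floor((7 + 7)/4) = 3.
  m_2 = 4*3 - 7 = 5, d_2 = (53 - 5^2)/4 = 28/4 = 7, a_2 = floor((7 + 5)/7) = 1.
  m_3 = 7*1 - 5 = 2, d_3 = (53 - 2^2)/7 = 49/7 = 7, a_3 = floor((7 + 2)/7) = 1.
  m_4 = 7*1 - 2 = 5, d_4 = (53 - 5^2)/7 = 28/7 = 4, a_4 = floor((7 + 5)/4) = 3.
  m_5 = 4*3 - 5 = 7, d_5 = (53 - 7^2)/4 = 4/4 = 1, a_5 = floor((7 + 7)/1) = 14.
  m_6 = 1*14 - 7 = 7, d_6 = (53 - 7^2)/1 = 4/1 = 4: (m_6, d_6) = (m_1, d_1) = (7, 4), so from here the quotients repeat a_1, ..., a_5; the period length is 5.
So sqrt(53) = [7; (3, 1, 1, 3, 14)] with period length k = 5.
k is odd, so (p_{k-1}, q_{k-1}) only solves x^2 - 53y^2 = -1 and the fundamental solution of x^2 - 53y^2 = 1 is (p_{2k-1}, q_{2k-1}) = (p_9, q_9); compute convergents through index 9, running through the period twice.
Convergents (p_i = a_i*p_{i-1} + p_{i-2}, q_i = a_i*q_{i-1} + q_{i-2} with p_{-2}=0, p_{-1}=1, q_{-2}=1, q_{-1}=0):
  i=0: a_0=7, p_0 = 7*1 + 0 = 7, q_0 = 7*0 + 1 = 1.
  i=1: a_1=3, p_1 = 3*7 + 1 = 22, q_1 = 3*1 + 0 = 3.
  i=2: a_2=1, p_2 = 1*22 + 7 = 29, q_2 = 1*3 + 1 = 4.
  i=3: a_3=1, p_3 = 1*29 + 22 = 51, q_3 = 1*4 + 3 = 7.
  i=4: a_4=3, p_4 = 3*51 + 29 = 182, q_4 = 3*7 + 4 = 25.
  i=5: a_5=14, p_5 = 14*182 + 51 = 2599, q_5 = 14*25 + 7 = 357.
  i=6: a_6=3, p_6 = 3*2599 + 182 = 7979, q_6 = 3*357 + 25 = 1096.
  i=7: a_7=1, p_7 = 1*7979 + 2599 = 10578, q_7 = 1*1096 + 357 = 1453.
  i=8: a_8=1, p_8 = 1*10578 + 7979 = 18557, q_8 = 1*1453 + 1096 = 2549.
  i=9: a_9=3, p_9 = 3*18557 + 10578 = 66249, q_9 = 3*2549 + 1453 = 9100.
Indeed p_4^2 - 53*q_4^2 = 33124 - 33125 = -1, not +1.
Check: 66249^2 - 53*9100^2 = 4388930001 - 4388930000 = 1, so (x, y) = (66249, 9100) solves the equation, and by the theorem it is the least positive solution.

(x, y) = (66249, 9100)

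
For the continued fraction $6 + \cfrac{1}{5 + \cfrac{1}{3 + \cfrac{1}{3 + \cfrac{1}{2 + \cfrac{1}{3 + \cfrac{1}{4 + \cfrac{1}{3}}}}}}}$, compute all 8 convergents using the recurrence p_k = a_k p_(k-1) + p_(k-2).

Using the convergent recurrence p_i = a_i*p_{i-1} + p_{i-2}, q_i = a_i*q_{i-1} + q_{i-2} with p_{-2}=0, p_{-1}=1, q_{-2}=1, q_{-1}=0:
  i=0: a_0=6, p_0 = 6*1 + 0 = 6, q_0 = 6*0 + 1 = 1.
  i=1: a_1=5, p_1 = 5*6 + 1 = 31, q_1 = 5*1 + 0 = 5.
  i=2: a_2=3, p_2 = 3*31 + 6 = 99, q_2 = 3*5 + 1 = 16.
  i=3: a_3=3, p_3 = 3*99 + 31 = 328, q_3 = 3*16 + 5 = 53.
  i=4: a_4=2, p_4 = 2*328 + 99 = 755, q_4 = 2*53 + 16 = 122.
  i=5: a_5=3, p_5 = 3*755 + 328 = 2593, q_5 = 3*122 + 53 = 419.
  i=6: a_6=4, p_6 = 4*2593 + 755 = 11127, q_6 = 4*419 + 122 = 1798.
  i=7: a_7=3, p_7 = 3*11127 + 2593 = 35974, q_7 = 3*1798 + 419 = 5813.

6/1, 31/5, 99/16, 328/53, 755/122, 2593/419, 11127/1798, 35974/5813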